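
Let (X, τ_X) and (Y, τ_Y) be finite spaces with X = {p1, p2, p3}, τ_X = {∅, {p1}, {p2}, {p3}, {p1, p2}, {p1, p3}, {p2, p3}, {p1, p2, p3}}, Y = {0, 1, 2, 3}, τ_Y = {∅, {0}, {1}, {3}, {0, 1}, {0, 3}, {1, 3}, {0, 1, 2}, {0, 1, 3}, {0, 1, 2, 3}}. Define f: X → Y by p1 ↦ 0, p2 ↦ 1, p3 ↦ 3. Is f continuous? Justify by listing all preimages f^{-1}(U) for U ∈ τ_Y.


f IS continuous.

Compute f^{-1}(U) for each U ∈ τ_Y:
  U = ∅: f^{-1}(U) = ∅ ∈ τ_X ✓.
  U = {0}: f^{-1}(U) = {p1} ∈ τ_X ✓.
  U = {1}: f^{-1}(U) = {p2} ∈ τ_X ✓.
  U = {3}: f^{-1}(U) = {p3} ∈ τ_X ✓.
  U = {0, 1}: f^{-1}(U) = {p1, p2} ∈ τ_X ✓.
  U = {0, 3}: f^{-1}(U) = {p1, p3} ∈ τ_X ✓.
  U = {1, 3}: f^{-1}(U) = {p2, p3} ∈ τ_X ✓.
  U = {0, 1, 2}: f^{-1}(U) = {p1, p2} ∈ τ_X ✓.
  U = {0, 1, 3}: f^{-1}(U) = {p1, p2, p3} ∈ τ_X ✓.
  U = {0, 1, 2, 3}: f^{-1}(U) = {p1, p2, p3} ∈ τ_X ✓.
Every preimage lies in τ_X, so f IS continuous.


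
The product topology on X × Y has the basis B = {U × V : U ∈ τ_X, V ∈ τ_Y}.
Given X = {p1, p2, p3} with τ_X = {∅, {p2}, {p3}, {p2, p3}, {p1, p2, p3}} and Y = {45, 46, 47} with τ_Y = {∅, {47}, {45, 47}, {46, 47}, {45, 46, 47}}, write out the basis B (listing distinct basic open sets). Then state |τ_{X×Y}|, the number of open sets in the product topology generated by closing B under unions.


Basis B = {∅ × ∅, {p2} × {47}, {p3} × {47}, {p2} × {45, 47}, {p2} × {46, 47}, {p2, p3} × {47}, {p3} × {45, 47}, {p3} × {46, 47}, {p1, p2, p3} × {47}, {p2} × {45, 46, 47}, {p3} × {45, 46, 47}, {p2, p3} × {45, 47}, {p2, p3} × {46, 47}, {p1, p2, p3} × {45, 47}, {p1, p2, p3} × {46, 47}, {p2, p3} × {45, 46, 47}, {p1, p2, p3} × {45, 46, 47}}; |τ_{X×Y}| = 50.

Enumerate products U × V with U ∈ τ_X, V ∈ τ_Y (deduplicated):
  ∅ × ∅ = {} (∅)
  {p2} × {47} = {(p2,47)}
  {p3} × {47} = {(p3,47)}
  {p2} × {45, 47} = {(p2,45), (p2,47)}
  {p2} × {46, 47} = {(p2,46), (p2,47)}
  {p2, p3} × {47} = {(p2,47), (p3,47)}
  {p3} × {45, 47} = {(p3,45), (p3,47)}
  {p3} × {46, 47} = {(p3,46), (p3,47)}
  {p1, p2, p3} × {47} = {(p1,47), (p2,47), (p3,47)}
  {p2} × {45, 46, 47} = {(p2,45), (p2,46), (p2,47)}
  {p3} × {45, 46, 47} = {(p3,45), (p3,46), (p3,47)}
  {p2, p3} × {45, 47} = {(p2,45), (p2,47), (p3,45), (p3,47)}
  {p2, p3} × {46, 47} = {(p2,46), (p2,47), (p3,46), (p3,47)}
  {p1, p2, p3} × {45, 47} = {(p1,45), (p1,47), (p2,45), (p2,47), (p3,45), (p3,47)}
  {p1, p2, p3} × {46, 47} = {(p1,46), (p1,47), (p2,46), (p2,47), (p3,46), (p3,47)}
  {p2, p3} × {45, 46, 47} = {(p2,45), (p2,46), (p2,47), (p3,45), (p3,46), (p3,47)}
  {p1, p2, p3} × {45, 46, 47} = {(p1,45), (p1,46), (p1,47), (p2,45), (p2,46), (p2,47), (p3,45), (p3,46), (p3,47)}
These 17 distinct sets form the basis B.
Close under arbitrary unions to get τ_{X×Y}; counting gives |τ_{X×Y}| = 50.


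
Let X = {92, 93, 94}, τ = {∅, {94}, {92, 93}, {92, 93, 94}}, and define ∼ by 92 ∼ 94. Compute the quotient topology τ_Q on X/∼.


X/∼ = {[92=94], [93]}; |τ_Q| = 2.

Equivalence classes: [92=94], [93].
Quotient map π: X → X/∼ sends 92 ↦ [92=94], 93 ↦ [93], 94 ↦ [92=94].
For each subset V ⊆ X/∼, compute π^{-1}(V) ⊆ X and check whether π^{-1}(V) ∈ τ. V is open in τ_Q iff π^{-1}(V) ∈ τ.
  V = {}: π^{-1}(V) = ∅ ∈ τ ✓.
  V = {[92=94]}: π^{-1}(V) = {92, 94} ∉ τ ✗.
  V = {[93]}: π^{-1}(V) = {93} ∉ τ ✗.
  V = {[92=94], [93]}: π^{-1}(V) = {92, 93, 94} ∈ τ ✓.
Open sets in the quotient: τ_Q = {{}, {[92=94], [93]}} (2 elements).


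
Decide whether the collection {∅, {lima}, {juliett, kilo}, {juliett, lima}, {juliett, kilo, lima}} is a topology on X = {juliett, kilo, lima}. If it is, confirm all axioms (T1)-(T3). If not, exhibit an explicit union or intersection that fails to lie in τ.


τ is NOT a topology on X.

Axiom (T1): ∅ ∈ τ? Yes; X ∈ τ? Yes.
Axiom (T2/T3): check pairwise unions and intersections of members of τ.
Counterexample for (T3): {juliett, kilo} ∩ {juliett, lima} = {juliett} ∉ τ. Therefore τ is NOT a topology.


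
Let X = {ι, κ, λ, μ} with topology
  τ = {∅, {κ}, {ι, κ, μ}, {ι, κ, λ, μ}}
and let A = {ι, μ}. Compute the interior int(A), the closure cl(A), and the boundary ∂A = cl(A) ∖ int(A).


int(A) = ∅, cl(A) = {ι, λ, μ}, ∂A = {ι, λ, μ}.

Closed sets in (X, τ) are complements of opens:
  closed(X, τ) = {∅, {λ}, {ι, λ, μ}, {ι, κ, λ, μ}}.
int(A) = ⋃ {U ∈ τ : U ⊆ A}. Opens contained in A: ∅.
Taking the union of these: int(A) = ∅.
cl(A) = ⋂ {C closed : A ⊆ C}. Closed sets containing A: {ι, λ, μ}, {ι, κ, λ, μ}.
Intersecting these: cl(A) = {ι, λ, μ}.
∂A = cl(A) ∖ int(A) = {ι, λ, μ} ∖ ∅ = {ι, λ, μ}.


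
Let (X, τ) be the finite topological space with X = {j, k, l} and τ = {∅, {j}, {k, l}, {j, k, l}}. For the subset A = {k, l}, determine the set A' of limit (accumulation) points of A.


A' = {k, l}

For each x ∈ X, list the open sets U ∈ τ with x ∈ U, then check whether U ∩ (A ∖ {x}) ≠ ∅ for every such U.
  x = j: open {j} ∋ x has {j} ∩ (A ∖ {j}) = ∅, so x is NOT a limit point.
  x = k: opens ∋ x are {k, l}, {j, k, l}; each meets A ∖ {k}, so x IS a limit point.
  x = l: opens ∋ x are {k, l}, {j, k, l}; each meets A ∖ {l}, so x IS a limit point.
Collecting: A' = {k, l}.


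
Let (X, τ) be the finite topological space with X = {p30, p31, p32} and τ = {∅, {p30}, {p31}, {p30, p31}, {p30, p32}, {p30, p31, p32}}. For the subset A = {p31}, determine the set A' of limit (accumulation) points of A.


A' = ∅

For each x ∈ X, list the open sets U ∈ τ with x ∈ U, then check whether U ∩ (A ∖ {x}) ≠ ∅ for every such U.
  x = p30: open {p30} ∋ x has {p30} ∩ (A ∖ {p30}) = ∅, so x is NOT a limit point.
  x = p31: open {p31} ∋ x has {p31} ∩ (A ∖ {p31}) = ∅, so x is NOT a limit point.
  x = p32: open {p30, p32} ∋ x has {p30, p32} ∩ (A ∖ {p32}) = ∅, so x is NOT a limit point.
Collecting: A' = ∅.


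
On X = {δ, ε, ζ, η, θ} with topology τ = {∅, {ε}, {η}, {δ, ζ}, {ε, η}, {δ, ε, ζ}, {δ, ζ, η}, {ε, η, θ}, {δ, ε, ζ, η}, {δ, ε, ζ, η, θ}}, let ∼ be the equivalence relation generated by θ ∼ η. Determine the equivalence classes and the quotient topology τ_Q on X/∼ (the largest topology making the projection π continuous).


X/∼ = {[δ], [ε], [ζ], [η=θ]}; |τ_Q| = 6.

Equivalence classes: [δ], [ε], [ζ], [η=θ].
Quotient map π: X → X/∼ sends δ ↦ [δ], ε ↦ [ε], ζ ↦ [ζ], η ↦ [η=θ], θ ↦ [η=θ].
For each subset V ⊆ X/∼, compute π^{-1}(V) ⊆ X and check whether π^{-1}(V) ∈ τ. V is open in τ_Q iff π^{-1}(V) ∈ τ.
  V = {}: π^{-1}(V) = ∅ ∈ τ ✓.
  V = {[δ]}: π^{-1}(V) = {δ} ∉ τ ✗.
  V = {[ε]}: π^{-1}(V) = {ε} ∈ τ ✓.
  V = {[δ], [ε]}: π^{-1}(V) = {δ, ε} ∉ τ ✗.
  V = {[ζ]}: π^{-1}(V) = {ζ} ∉ τ ✗.
  V = {[δ], [ζ]}: π^{-1}(V) = {δ, ζ} ∈ τ ✓.
  V = {[ε], [ζ]}: π^{-1}(V) = {ε, ζ} ∉ τ ✗.
  V = {[δ], [ε], [ζ]}: π^{-1}(V) = {δ, ε, ζ} ∈ τ ✓.
  V = {[η=θ]}: π^{-1}(V) = {η, θ} ∉ τ ✗.
  V = {[δ], [η=θ]}: π^{-1}(V) = {δ, η, θ} ∉ τ ✗.
  V = {[ε], [η=θ]}: π^{-1}(V) = {ε, η, θ} ∈ τ ✓.
  V = {[δ], [ε], [η=θ]}: π^{-1}(V) = {δ, ε, η, θ} ∉ τ ✗.
  V = {[ζ], [η=θ]}: π^{-1}(V) = {ζ, η, θ} ∉ τ ✗.
  V = {[δ], [ζ], [η=θ]}: π^{-1}(V) = {δ, ζ, η, θ} ∉ τ ✗.
  V = {[ε], [ζ], [η=θ]}: π^{-1}(V) = {ε, ζ, η, θ} ∉ τ ✗.
  V = {[δ], [ε], [ζ], [η=θ]}: π^{-1}(V) = {δ, ε, ζ, η, θ} ∈ τ ✓.
Open sets in the quotient: τ_Q = {{}, {[ε]}, {[δ], [ζ]}, {[δ], [ε], [ζ]}, {[ε], [η=θ]}, {[δ], [ε], [ζ], [η=θ]}} (6 elements).


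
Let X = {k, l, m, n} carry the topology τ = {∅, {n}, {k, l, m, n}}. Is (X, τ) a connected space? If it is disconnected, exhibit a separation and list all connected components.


(X, τ) is connected.

Find clopen sets (U ∈ τ with X ∖ U ∈ τ):
  U = ∅, X ∖ U = {k, l, m, n} — both open, so U is clopen.
  U = {k, l, m, n}, X ∖ U = ∅ — both open, so U is clopen.
Only trivial clopens (∅ and X) exist, so (X, τ) is connected.
Compute connected components by grouping points that agree on all clopens:
  component: {k, l, m, n}


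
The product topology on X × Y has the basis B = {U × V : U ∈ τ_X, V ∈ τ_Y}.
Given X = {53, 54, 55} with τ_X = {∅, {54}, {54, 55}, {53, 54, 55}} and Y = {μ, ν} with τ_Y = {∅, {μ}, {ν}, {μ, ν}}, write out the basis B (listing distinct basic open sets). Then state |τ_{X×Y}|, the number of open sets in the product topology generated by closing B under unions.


Basis B = {∅ × ∅, {54} × {μ}, {54} × {ν}, {54} × {μ, ν}, {54, 55} × {μ}, {54, 55} × {ν}, {53, 54, 55} × {μ}, {53, 54, 55} × {ν}, {54, 55} × {μ, ν}, {53, 54, 55} × {μ, ν}}; |τ_{X×Y}| = 16.

Enumerate products U × V with U ∈ τ_X, V ∈ τ_Y (deduplicated):
  ∅ × ∅ = {} (∅)
  {54} × {μ} = {(54,μ)}
  {54} × {ν} = {(54,ν)}
  {54} × {μ, ν} = {(54,μ), (54,ν)}
  {54, 55} × {μ} = {(54,μ), (55,μ)}
  {54, 55} × {ν} = {(54,ν), (55,ν)}
  {53, 54, 55} × {μ} = {(53,μ), (54,μ), (55,μ)}
  {53, 54, 55} × {ν} = {(53,ν), (54,ν), (55,ν)}
  {54, 55} × {μ, ν} = {(54,μ), (54,ν), (55,μ), (55,ν)}
  {53, 54, 55} × {μ, ν} = {(53,μ), (53,ν), (54,μ), (54,ν), (55,μ), (55,ν)}
These 10 distinct sets form the basis B.
Close under arbitrary unions to get τ_{X×Y}; counting gives |τ_{X×Y}| = 16.


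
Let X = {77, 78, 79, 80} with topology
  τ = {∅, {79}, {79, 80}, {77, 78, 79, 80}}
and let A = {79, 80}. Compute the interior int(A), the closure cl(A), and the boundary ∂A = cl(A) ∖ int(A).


int(A) = {79, 80}, cl(A) = {77, 78, 79, 80}, ∂A = {77, 78}.

Closed sets in (X, τ) are complements of opens:
  closed(X, τ) = {∅, {77, 78}, {77, 78, 80}, {77, 78, 79, 80}}.
int(A) = ⋃ {U ∈ τ : U ⊆ A}. Opens contained in A: ∅, {79}, {79, 80}.
Taking the union of these: int(A) = {79, 80}.
cl(A) = ⋂ {C closed : A ⊆ C}. Closed sets containing A: {77, 78, 79, 80}.
Intersecting these: cl(A) = {77, 78, 79, 80}.
∂A = cl(A) ∖ int(A) = {77, 78, 79, 80} ∖ {79, 80} = {77, 78}.


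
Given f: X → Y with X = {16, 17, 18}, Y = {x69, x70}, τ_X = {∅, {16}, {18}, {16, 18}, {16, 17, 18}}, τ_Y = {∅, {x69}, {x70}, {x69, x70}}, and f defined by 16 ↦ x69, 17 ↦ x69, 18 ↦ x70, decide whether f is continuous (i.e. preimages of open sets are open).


f is NOT continuous.

Compute f^{-1}(U) for each U ∈ τ_Y:
  U = ∅: f^{-1}(U) = ∅ ∈ τ_X ✓.
  U = {x69}: f^{-1}(U) = {16, 17} ∉ τ_X ✗.
  U = {x70}: f^{-1}(U) = {18} ∈ τ_X ✓.
  U = {x69, x70}: f^{-1}(U) = {16, 17, 18} ∈ τ_X ✓.
Found U = {x69} with f^{-1}(U) = {16, 17} not in τ_X. Therefore f is NOT continuous.


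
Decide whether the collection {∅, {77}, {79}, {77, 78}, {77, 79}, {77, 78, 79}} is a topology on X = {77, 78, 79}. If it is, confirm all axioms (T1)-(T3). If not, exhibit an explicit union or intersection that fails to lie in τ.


τ IS a topology on X.

Axiom (T1): ∅ ∈ τ? Yes; X ∈ τ? Yes.
Axiom (T2/T3): check pairwise unions and intersections of members of τ.
All pairwise intersections and unions checked — each lies in τ. Therefore τ satisfies (T1), (T2), (T3): it IS a topology on X.


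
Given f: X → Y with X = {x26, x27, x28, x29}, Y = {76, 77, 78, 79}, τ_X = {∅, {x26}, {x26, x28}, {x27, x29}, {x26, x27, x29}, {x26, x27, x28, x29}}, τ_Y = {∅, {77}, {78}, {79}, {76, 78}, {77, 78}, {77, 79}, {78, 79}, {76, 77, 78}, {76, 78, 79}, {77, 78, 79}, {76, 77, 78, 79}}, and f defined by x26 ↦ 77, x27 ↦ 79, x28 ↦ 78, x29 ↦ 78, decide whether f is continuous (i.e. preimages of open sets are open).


f is NOT continuous.

Compute f^{-1}(U) for each U ∈ τ_Y:
  U = ∅: f^{-1}(U) = ∅ ∈ τ_X ✓.
  U = {77}: f^{-1}(U) = {x26} ∈ τ_X ✓.
  U = {78}: f^{-1}(U) = {x28, x29} ∉ τ_X ✗.
  U = {79}: f^{-1}(U) = {x27} ∉ τ_X ✗.
  U = {76, 78}: f^{-1}(U) = {x28, x29} ∉ τ_X ✗.
  U = {77, 78}: f^{-1}(U) = {x26, x28, x29} ∉ τ_X ✗.
  U = {77, 79}: f^{-1}(U) = {x26, x27} ∉ τ_X ✗.
  U = {78, 79}: f^{-1}(U) = {x27, x28, x29} ∉ τ_X ✗.
  U = {76, 77, 78}: f^{-1}(U) = {x26, x28, x29} ∉ τ_X ✗.
  U = {76, 78, 79}: f^{-1}(U) = {x27, x28, x29} ∉ τ_X ✗.
  U = {77, 78, 79}: f^{-1}(U) = {x26, x27, x28, x29} ∈ τ_X ✓.
  U = {76, 77, 78, 79}: f^{-1}(U) = {x26, x27, x28, x29} ∈ τ_X ✓.
Found U = {78} with f^{-1}(U) = {x28, x29} not in τ_X. Therefore f is NOT continuous.


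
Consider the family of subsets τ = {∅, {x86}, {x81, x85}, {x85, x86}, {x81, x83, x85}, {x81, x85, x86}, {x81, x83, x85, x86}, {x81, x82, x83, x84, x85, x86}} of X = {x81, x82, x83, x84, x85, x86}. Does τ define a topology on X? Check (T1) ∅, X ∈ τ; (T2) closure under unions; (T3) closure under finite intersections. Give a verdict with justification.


τ is NOT a topology on X.

Axiom (T1): ∅ ∈ τ? Yes; X ∈ τ? Yes.
Axiom (T2/T3): check pairwise unions and intersections of members of τ.
Counterexample for (T3): {x81, x85} ∩ {x85, x86} = {x85} ∉ τ. Therefore τ is NOT a topology.


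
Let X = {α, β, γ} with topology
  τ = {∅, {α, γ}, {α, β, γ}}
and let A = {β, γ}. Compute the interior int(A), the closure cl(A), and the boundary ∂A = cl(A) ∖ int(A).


int(A) = ∅, cl(A) = {α, β, γ}, ∂A = {α, β, γ}.

Closed sets in (X, τ) are complements of opens:
  closed(X, τ) = {∅, {β}, {α, β, γ}}.
int(A) = ⋃ {U ∈ τ : U ⊆ A}. Opens contained in A: ∅.
Taking the union of these: int(A) = ∅.
cl(A) = ⋂ {C closed : A ⊆ C}. Closed sets containing A: {α, β, γ}.
Intersecting these: cl(A) = {α, β, γ}.
∂A = cl(A) ∖ int(A) = {α, β, γ} ∖ ∅ = {α, β, γ}.


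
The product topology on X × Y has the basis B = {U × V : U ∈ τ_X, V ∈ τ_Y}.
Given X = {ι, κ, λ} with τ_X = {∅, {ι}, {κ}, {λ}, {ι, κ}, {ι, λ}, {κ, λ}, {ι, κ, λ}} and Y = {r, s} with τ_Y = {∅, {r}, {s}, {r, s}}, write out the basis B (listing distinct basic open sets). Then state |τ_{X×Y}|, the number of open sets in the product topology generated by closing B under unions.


Basis B = {∅ × ∅, {ι} × {r}, {ι} × {s}, {κ} × {r}, {κ} × {s}, {λ} × {r}, {λ} × {s}, {ι} × {r, s}, {ι, κ} × {r}, {ι, λ} × {r}, {ι, κ} × {s}, {ι, λ} × {s}, {κ} × {r, s}, {κ, λ} × {r}, {κ, λ} × {s}, {λ} × {r, s}, {ι, κ, λ} × {r}, {ι, κ, λ} × {s}, {ι, κ} × {r, s}, {ι, λ} × {r, s}, {κ, λ} × {r, s}, {ι, κ, λ} × {r, s}}; |τ_{X×Y}| = 64.

Enumerate products U × V with U ∈ τ_X, V ∈ τ_Y (deduplicated):
  ∅ × ∅ = {} (∅)
  {ι} × {r} = {(ι,r)}
  {ι} × {s} = {(ι,s)}
  {κ} × {r} = {(κ,r)}
  {κ} × {s} = {(κ,s)}
  {λ} × {r} = {(λ,r)}
  {λ} × {s} = {(λ,s)}
  {ι} × {r, s} = {(ι,r), (ι,s)}
  {ι, κ} × {r} = {(ι,r), (κ,r)}
  {ι, λ} × {r} = {(ι,r), (λ,r)}
  {ι, κ} × {s} = {(ι,s), (κ,s)}
  {ι, λ} × {s} = {(ι,s), (λ,s)}
  {κ} × {r, s} = {(κ,r), (κ,s)}
  {κ, λ} × {r} = {(κ,r), (λ,r)}
  {κ, λ} × {s} = {(κ,s), (λ,s)}
  {λ} × {r, s} = {(λ,r), (λ,s)}
  {ι, κ, λ} × {r} = {(ι,r), (κ,r), (λ,r)}
  {ι, κ, λ} × {s} = {(ι,s), (κ,s), (λ,s)}
  {ι, κ} × {r, s} = {(ι,r), (ι,s), (κ,r), (κ,s)}
  {ι, λ} × {r, s} = {(ι,r), (ι,s), (λ,r), (λ,s)}
  {κ, λ} × {r, s} = {(κ,r), (κ,s), (λ,r), (λ,s)}
  {ι, κ, λ} × {r, s} = {(ι,r), (ι,s), (κ,r), (κ,s), (λ,r), (λ,s)}
These 22 distinct sets form the basis B.
Close under arbitrary unions to get τ_{X×Y}; counting gives |τ_{X×Y}| = 64.


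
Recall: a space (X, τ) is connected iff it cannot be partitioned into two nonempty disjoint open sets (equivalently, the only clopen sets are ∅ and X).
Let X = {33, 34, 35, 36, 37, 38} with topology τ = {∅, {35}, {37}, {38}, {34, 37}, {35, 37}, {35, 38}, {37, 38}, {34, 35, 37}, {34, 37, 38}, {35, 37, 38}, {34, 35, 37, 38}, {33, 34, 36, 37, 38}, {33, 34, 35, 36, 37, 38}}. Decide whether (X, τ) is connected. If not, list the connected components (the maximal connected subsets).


(X, τ) is disconnected; components = [{35}, {33, 34, 36, 37, 38}].

Find clopen sets (U ∈ τ with X ∖ U ∈ τ):
  U = ∅, X ∖ U = {33, 34, 35, 36, 37, 38} — both open, so U is clopen.
  U = {35}, X ∖ U = {33, 34, 36, 37, 38} — both open, so U is clopen.
  U = {33, 34, 36, 37, 38}, X ∖ U = {35} — both open, so U is clopen.
  U = {33, 34, 35, 36, 37, 38}, X ∖ U = ∅ — both open, so U is clopen.
Nontrivial clopen(s) exist: e.g. {33, 34, 36, 37, 38}. So (X, τ) is disconnected.
Compute connected components by grouping points that agree on all clopens:
  component: {35}
  component: {33, 34, 36, 37, 38}


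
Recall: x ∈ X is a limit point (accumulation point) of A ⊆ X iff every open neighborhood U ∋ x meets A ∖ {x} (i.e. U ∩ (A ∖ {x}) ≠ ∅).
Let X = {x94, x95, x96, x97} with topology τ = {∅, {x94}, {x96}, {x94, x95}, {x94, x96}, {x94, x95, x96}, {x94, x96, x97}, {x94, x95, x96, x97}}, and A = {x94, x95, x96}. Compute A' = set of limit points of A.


A' = {x95, x97}

For each x ∈ X, list the open sets U ∈ τ with x ∈ U, then check whether U ∩ (A ∖ {x}) ≠ ∅ for every such U.
  x = x94: open {x94} ∋ x has {x94} ∩ (A ∖ {x94}) = ∅, so x is NOT a limit point.
  x = x95: opens ∋ x are {x94, x95}, {x94, x95, x96}, {x94, x95, x96, x97}; each meets A ∖ {x95}, so x IS a limit point.
  x = x96: open {x96} ∋ x has {x96} ∩ (A ∖ {x96}) = ∅, so x is NOT a limit point.
  x = x97: opens ∋ x are {x94, x96, x97}, {x94, x95, x96, x97}; each meets A ∖ {x97}, so x IS a limit point.
Collecting: A' = {x95, x97}.


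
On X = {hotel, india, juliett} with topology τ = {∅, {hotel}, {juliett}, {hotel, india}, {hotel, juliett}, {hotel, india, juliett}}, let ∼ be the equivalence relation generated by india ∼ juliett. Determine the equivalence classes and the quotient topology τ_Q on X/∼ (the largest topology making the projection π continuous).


X/∼ = {[hotel], [india=juliett]}; |τ_Q| = 3.

Equivalence classes: [hotel], [india=juliett].
Quotient map π: X → X/∼ sends hotel ↦ [hotel], india ↦ [india=juliett], juliett ↦ [india=juliett].
For each subset V ⊆ X/∼, compute π^{-1}(V) ⊆ X and check whether π^{-1}(V) ∈ τ. V is open in τ_Q iff π^{-1}(V) ∈ τ.
  V = {}: π^{-1}(V) = ∅ ∈ τ ✓.
  V = {[hotel]}: π^{-1}(V) = {hotel} ∈ τ ✓.
  V = {[india=juliett]}: π^{-1}(V) = {india, juliett} ∉ τ ✗.
  V = {[hotel], [india=juliett]}: π^{-1}(V) = {hotel, india, juliett} ∈ τ ✓.
Open sets in the quotient: τ_Q = {{}, {[hotel]}, {[hotel], [india=juliett]}} (3 elements).


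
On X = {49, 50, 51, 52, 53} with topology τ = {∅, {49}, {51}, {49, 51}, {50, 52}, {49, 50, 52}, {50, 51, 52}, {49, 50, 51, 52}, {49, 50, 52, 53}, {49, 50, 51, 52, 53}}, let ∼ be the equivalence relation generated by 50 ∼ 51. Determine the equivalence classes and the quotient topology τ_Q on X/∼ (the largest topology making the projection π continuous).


X/∼ = {[49], [50=51], [52], [53]}; |τ_Q| = 5.

Equivalence classes: [49], [50=51], [52], [53].
Quotient map π: X → X/∼ sends 49 ↦ [49], 50 ↦ [50=51], 51 ↦ [50=51], 52 ↦ [52], 53 ↦ [53].
For each subset V ⊆ X/∼, compute π^{-1}(V) ⊆ X and check whether π^{-1}(V) ∈ τ. V is open in τ_Q iff π^{-1}(V) ∈ τ.
  V = {}: π^{-1}(V) = ∅ ∈ τ ✓.
  V = {[49]}: π^{-1}(V) = {49} ∈ τ ✓.
  V = {[50=51]}: π^{-1}(V) = {50, 51} ∉ τ ✗.
  V = {[49], [50=51]}: π^{-1}(V) = {49, 50, 51} ∉ τ ✗.
  V = {[52]}: π^{-1}(V) = {52} ∉ τ ✗.
  V = {[49], [52]}: π^{-1}(V) = {49, 52} ∉ τ ✗.
  V = {[50=51], [52]}: π^{-1}(V) = {50, 51, 52} ∈ τ ✓.
  V = {[49], [50=51], [52]}: π^{-1}(V) = {49, 50, 51, 52} ∈ τ ✓.
  V = {[53]}: π^{-1}(V) = {53} ∉ τ ✗.
  V = {[49], [53]}: π^{-1}(V) = {49, 53} ∉ τ ✗.
  V = {[50=51], [53]}: π^{-1}(V) = {50, 51, 53} ∉ τ ✗.
  V = {[49], [50=51], [53]}: π^{-1}(V) = {49, 50, 51, 53} ∉ τ ✗.
  V = {[52], [53]}: π^{-1}(V) = {52, 53} ∉ τ ✗.
  V = {[49], [52], [53]}: π^{-1}(V) = {49, 52, 53} ∉ τ ✗.
  V = {[50=51], [52], [53]}: π^{-1}(V) = {50, 51, 52, 53} ∉ τ ✗.
  V = {[49], [50=51], [52], [53]}: π^{-1}(V) = {49, 50, 51, 52, 53} ∈ τ ✓.
Open sets in the quotient: τ_Q = {{}, {[49]}, {[50=51], [52]}, {[49], [50=51], [52]}, {[49], [50=51], [52], [53]}} (5 elements).


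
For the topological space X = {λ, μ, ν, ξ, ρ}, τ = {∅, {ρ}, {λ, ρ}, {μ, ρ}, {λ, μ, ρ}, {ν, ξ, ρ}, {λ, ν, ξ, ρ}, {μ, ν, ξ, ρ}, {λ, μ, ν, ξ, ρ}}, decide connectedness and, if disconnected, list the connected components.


(X, τ) is connected.

Find clopen sets (U ∈ τ with X ∖ U ∈ τ):
  U = ∅, X ∖ U = {λ, μ, ν, ξ, ρ} — both open, so U is clopen.
  U = {λ, μ, ν, ξ, ρ}, X ∖ U = ∅ — both open, so U is clopen.
Only trivial clopens (∅ and X) exist, so (X, τ) is connected.
Compute connected components by grouping points that agree on all clopens:
  component: {λ, μ, ν, ξ, ρ}


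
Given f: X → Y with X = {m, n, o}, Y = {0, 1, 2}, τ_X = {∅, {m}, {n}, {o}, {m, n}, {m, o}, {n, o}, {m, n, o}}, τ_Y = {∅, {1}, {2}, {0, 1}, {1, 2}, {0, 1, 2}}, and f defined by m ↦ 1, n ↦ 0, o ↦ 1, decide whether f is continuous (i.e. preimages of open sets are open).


f IS continuous.

Compute f^{-1}(U) for each U ∈ τ_Y:
  U = ∅: f^{-1}(U) = ∅ ∈ τ_X ✓.
  U = {1}: f^{-1}(U) = {m, o} ∈ τ_X ✓.
  U = {2}: f^{-1}(U) = ∅ ∈ τ_X ✓.
  U = {0, 1}: f^{-1}(U) = {m, n, o} ∈ τ_X ✓.
  U = {1, 2}: f^{-1}(U) = {m, o} ∈ τ_X ✓.
  U = {0, 1, 2}: f^{-1}(U) = {m, n, o} ∈ τ_X ✓.
Every preimage lies in τ_X, so f IS continuous.


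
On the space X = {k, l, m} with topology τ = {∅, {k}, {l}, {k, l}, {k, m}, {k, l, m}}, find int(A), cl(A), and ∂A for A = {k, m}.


int(A) = {k, m}, cl(A) = {k, m}, ∂A = ∅.

Closed sets in (X, τ) are complements of opens:
  closed(X, τ) = {∅, {l}, {m}, {k, m}, {l, m}, {k, l, m}}.
int(A) = ⋃ {U ∈ τ : U ⊆ A}. Opens contained in A: ∅, {k}, {k, m}.
Taking the union of these: int(A) = {k, m}.
cl(A) = ⋂ {C closed : A ⊆ C}. Closed sets containing A: {k, m}, {k, l, m}.
Intersecting these: cl(A) = {k, m}.
∂A = cl(A) ∖ int(A) = {k, m} ∖ {k, m} = ∅.


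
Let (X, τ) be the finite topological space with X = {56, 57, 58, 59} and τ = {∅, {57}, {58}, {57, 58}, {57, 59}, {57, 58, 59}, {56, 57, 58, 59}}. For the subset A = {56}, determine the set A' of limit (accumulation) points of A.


A' = ∅

For each x ∈ X, list the open sets U ∈ τ with x ∈ U, then check whether U ∩ (A ∖ {x}) ≠ ∅ for every such U.
  x = 56: open {56, 57, 58, 59} ∋ x has {56, 57, 58, 59} ∩ (A ∖ {56}) = ∅, so x is NOT a limit point.
  x = 57: open {57} ∋ x has {57} ∩ (A ∖ {57}) = ∅, so x is NOT a limit point.
  x = 58: open {58} ∋ x has {58} ∩ (A ∖ {58}) = ∅, so x is NOT a limit point.
  x = 59: open {57, 59} ∋ x has {57, 59} ∩ (A ∖ {59}) = ∅, so x is NOT a limit point.
Collecting: A' = ∅.


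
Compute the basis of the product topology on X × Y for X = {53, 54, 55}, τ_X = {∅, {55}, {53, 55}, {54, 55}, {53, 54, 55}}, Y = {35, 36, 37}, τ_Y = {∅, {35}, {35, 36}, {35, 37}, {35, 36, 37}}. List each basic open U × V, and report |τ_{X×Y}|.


Basis B = {∅ × ∅, {55} × {35}, {53, 55} × {35}, {54, 55} × {35}, {55} × {35, 36}, {55} × {35, 37}, {53, 54, 55} × {35}, {55} × {35, 36, 37}, {53, 55} × {35, 36}, {53, 55} × {35, 37}, {54, 55} × {35, 36}, {54, 55} × {35, 37}, {53, 55} × {35, 36, 37}, {53, 54, 55} × {35, 36}, {53, 54, 55} × {35, 37}, {54, 55} × {35, 36, 37}, {53, 54, 55} × {35, 36, 37}}; |τ_{X×Y}| = 48.

Enumerate products U × V with U ∈ τ_X, V ∈ τ_Y (deduplicated):
  ∅ × ∅ = {} (∅)
  {55} × {35} = {(55,35)}
  {53, 55} × {35} = {(53,35), (55,35)}
  {54, 55} × {35} = {(54,35), (55,35)}
  {55} × {35, 36} = {(55,35), (55,36)}
  {55} × {35, 37} = {(55,35), (55,37)}
  {53, 54, 55} × {35} = {(53,35), (54,35), (55,35)}
  {55} × {35, 36, 37} = {(55,35), (55,36), (55,37)}
  {53, 55} × {35, 36} = {(53,35), (53,36), (55,35), (55,36)}
  {53, 55} × {35, 37} = {(53,35), (53,37), (55,35), (55,37)}
  {54, 55} × {35, 36} = {(54,35), (54,36), (55,35), (55,36)}
  {54, 55} × {35, 37} = {(54,35), (54,37), (55,35), (55,37)}
  {53, 55} × {35, 36, 37} = {(53,35), (53,36), (53,37), (55,35), (55,36), (55,37)}
  {53, 54, 55} × {35, 36} = {(53,35), (53,36), (54,35), (54,36), (55,35), (55,36)}
  {53, 54, 55} × {35, 37} = {(53,35), (53,37), (54,35), (54,37), (55,35), (55,37)}
  {54, 55} × {35, 36, 37} = {(54,35), (54,36), (54,37), (55,35), (55,36), (55,37)}
  {53, 54, 55} × {35, 36, 37} = {(53,35), (53,36), (53,37), (54,35), (54,36), (54,37), (55,35), (55,36), (55,37)}
These 17 distinct sets form the basis B.
Close under arbitrary unions to get τ_{X×Y}; counting gives |τ_{X×Y}| = 48.


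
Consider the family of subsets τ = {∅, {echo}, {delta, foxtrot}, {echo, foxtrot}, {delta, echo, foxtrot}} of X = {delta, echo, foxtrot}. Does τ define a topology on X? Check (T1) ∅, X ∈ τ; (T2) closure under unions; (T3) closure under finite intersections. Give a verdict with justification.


τ is NOT a topology on X.

Axiom (T1): ∅ ∈ τ? Yes; X ∈ τ? Yes.
Axiom (T2/T3): check pairwise unions and intersections of members of τ.
Counterexample for (T3): {delta, foxtrot} ∩ {echo, foxtrot} = {foxtrot} ∉ τ. Therefore τ is NOT a topology.


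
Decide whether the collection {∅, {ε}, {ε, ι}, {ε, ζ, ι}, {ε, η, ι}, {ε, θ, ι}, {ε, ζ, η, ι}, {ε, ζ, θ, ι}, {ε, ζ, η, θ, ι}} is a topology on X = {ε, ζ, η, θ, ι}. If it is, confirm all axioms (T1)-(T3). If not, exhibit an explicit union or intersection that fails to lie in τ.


τ is NOT a topology on X.

Axiom (T1): ∅ ∈ τ? Yes; X ∈ τ? Yes.
Axiom (T2/T3): check pairwise unions and intersections of members of τ.
Counterexample for (T2): {ε, η, ι} ∪ {ε, θ, ι} = {ε, η, θ, ι} ∉ τ. Therefore τ is NOT a topology.


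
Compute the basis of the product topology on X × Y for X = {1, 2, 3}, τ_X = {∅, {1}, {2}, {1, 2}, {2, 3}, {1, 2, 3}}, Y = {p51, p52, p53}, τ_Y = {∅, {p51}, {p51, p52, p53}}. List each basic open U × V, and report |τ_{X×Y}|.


Basis B = {∅ × ∅, {1} × {p51}, {2} × {p51}, {1, 2} × {p51}, {2, 3} × {p51}, {1} × {p51, p52, p53}, {1, 2, 3} × {p51}, {2} × {p51, p52, p53}, {1, 2} × {p51, p52, p53}, {2, 3} × {p51, p52, p53}, {1, 2, 3} × {p51, p52, p53}}; |τ_{X×Y}| = 18.

Enumerate products U × V with U ∈ τ_X, V ∈ τ_Y (deduplicated):
  ∅ × ∅ = {} (∅)
  {1} × {p51} = {(1,p51)}
  {2} × {p51} = {(2,p51)}
  {1, 2} × {p51} = {(1,p51), (2,p51)}
  {2, 3} × {p51} = {(2,p51), (3,p51)}
  {1} × {p51, p52, p53} = {(1,p51), (1,p52), (1,p53)}
  {1, 2, 3} × {p51} = {(1,p51), (2,p51), (3,p51)}
  {2} × {p51, p52, p53} = {(2,p51), (2,p52), (2,p53)}
  {1, 2} × {p51, p52, p53} = {(1,p51), (1,p52), (1,p53), (2,p51), (2,p52), (2,p53)}
  {2, 3} × {p51, p52, p53} = {(2,p51), (2,p52), (2,p53), (3,p51), (3,p52), (3,p53)}
  {1, 2, 3} × {p51, p52, p53} = {(1,p51), (1,p52), (1,p53), (2,p51), (2,p52), (2,p53), (3,p51), (3,p52), (3,p53)}
These 11 distinct sets form the basis B.
Close under arbitrary unions to get τ_{X×Y}; counting gives |τ_{X×Y}| = 18.


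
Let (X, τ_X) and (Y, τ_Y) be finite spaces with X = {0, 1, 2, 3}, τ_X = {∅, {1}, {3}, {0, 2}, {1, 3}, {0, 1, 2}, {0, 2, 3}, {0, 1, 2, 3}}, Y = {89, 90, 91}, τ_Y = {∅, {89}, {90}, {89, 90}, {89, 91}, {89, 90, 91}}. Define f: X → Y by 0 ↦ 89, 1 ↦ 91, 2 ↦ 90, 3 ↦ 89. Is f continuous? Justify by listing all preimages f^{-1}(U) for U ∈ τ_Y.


f is NOT continuous.

Compute f^{-1}(U) for each U ∈ τ_Y:
  U = ∅: f^{-1}(U) = ∅ ∈ τ_X ✓.
  U = {89}: f^{-1}(U) = {0, 3} ∉ τ_X ✗.
  U = {90}: f^{-1}(U) = {2} ∉ τ_X ✗.
  U = {89, 90}: f^{-1}(U) = {0, 2, 3} ∈ τ_X ✓.
  U = {89, 91}: f^{-1}(U) = {0, 1, 3} ∉ τ_X ✗.
  U = {89, 90, 91}: f^{-1}(U) = {0, 1, 2, 3} ∈ τ_X ✓.
Found U = {89} with f^{-1}(U) = {0, 3} not in τ_X. Therefore f is NOT continuous.


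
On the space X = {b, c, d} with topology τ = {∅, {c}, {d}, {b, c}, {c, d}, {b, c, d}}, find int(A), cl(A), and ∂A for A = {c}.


int(A) = {c}, cl(A) = {b, c}, ∂A = {b}.

Closed sets in (X, τ) are complements of opens:
  closed(X, τ) = {∅, {b}, {d}, {b, c}, {b, d}, {b, c, d}}.
int(A) = ⋃ {U ∈ τ : U ⊆ A}. Opens contained in A: ∅, {c}.
Taking the union of these: int(A) = {c}.
cl(A) = ⋂ {C closed : A ⊆ C}. Closed sets containing A: {b, c}, {b, c, d}.
Intersecting these: cl(A) = {b, c}.
∂A = cl(A) ∖ int(A) = {b, c} ∖ {c} = {b}.


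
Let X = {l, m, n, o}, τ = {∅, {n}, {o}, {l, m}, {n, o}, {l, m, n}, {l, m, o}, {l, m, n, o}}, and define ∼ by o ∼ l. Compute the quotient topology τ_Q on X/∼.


X/∼ = {[l=o], [m], [n]}; |τ_Q| = 4.

Equivalence classes: [l=o], [m], [n].
Quotient map π: X → X/∼ sends l ↦ [l=o], m ↦ [m], n ↦ [n], o ↦ [l=o].
For each subset V ⊆ X/∼, compute π^{-1}(V) ⊆ X and check whether π^{-1}(V) ∈ τ. V is open in τ_Q iff π^{-1}(V) ∈ τ.
  V = {}: π^{-1}(V) = ∅ ∈ τ ✓.
  V = {[l=o]}: π^{-1}(V) = {l, o} ∉ τ ✗.
  V = {[m]}: π^{-1}(V) = {m} ∉ τ ✗.
  V = {[l=o], [m]}: π^{-1}(V) = {l, m, o} ∈ τ ✓.
  V = {[n]}: π^{-1}(V) = {n} ∈ τ ✓.
  V = {[l=o], [n]}: π^{-1}(V) = {l, n, o} ∉ τ ✗.
  V = {[m], [n]}: π^{-1}(V) = {m, n} ∉ τ ✗.
  V = {[l=o], [m], [n]}: π^{-1}(V) = {l, m, n, o} ∈ τ ✓.
Open sets in the quotient: τ_Q = {{}, {[l=o], [m]}, {[n]}, {[l=o], [m], [n]}} (4 elements).


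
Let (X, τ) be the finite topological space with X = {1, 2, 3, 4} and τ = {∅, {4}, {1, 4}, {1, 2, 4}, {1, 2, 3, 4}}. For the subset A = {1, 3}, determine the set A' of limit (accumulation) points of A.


A' = {2, 3}

For each x ∈ X, list the open sets U ∈ τ with x ∈ U, then check whether U ∩ (A ∖ {x}) ≠ ∅ for every such U.
  x = 1: open {1, 4} ∋ x has {1, 4} ∩ (A ∖ {1}) = ∅, so x is NOT a limit point.
  x = 2: opens ∋ x are {1, 2, 4}, {1, 2, 3, 4}; each meets A ∖ {2}, so x IS a limit point.
  x = 3: opens ∋ x are {1, 2, 3, 4}; each meets A ∖ {3}, so x IS a limit point.
  x = 4: open {4} ∋ x has {4} ∩ (A ∖ {4}) = ∅, so x is NOT a limit point.
Collecting: A' = {2, 3}.


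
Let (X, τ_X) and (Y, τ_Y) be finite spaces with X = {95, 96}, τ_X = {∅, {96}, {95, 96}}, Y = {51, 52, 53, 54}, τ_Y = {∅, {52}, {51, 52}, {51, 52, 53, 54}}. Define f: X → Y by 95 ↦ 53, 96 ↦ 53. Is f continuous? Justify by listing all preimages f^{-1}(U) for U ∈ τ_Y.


f IS continuous.

Compute f^{-1}(U) for each U ∈ τ_Y:
  U = ∅: f^{-1}(U) = ∅ ∈ τ_X ✓.
  U = {52}: f^{-1}(U) = ∅ ∈ τ_X ✓.
  U = {51, 52}: f^{-1}(U) = ∅ ∈ τ_X ✓.
  U = {51, 52, 53, 54}: f^{-1}(U) = {95, 96} ∈ τ_X ✓.
Every preimage lies in τ_X, so f IS continuous.


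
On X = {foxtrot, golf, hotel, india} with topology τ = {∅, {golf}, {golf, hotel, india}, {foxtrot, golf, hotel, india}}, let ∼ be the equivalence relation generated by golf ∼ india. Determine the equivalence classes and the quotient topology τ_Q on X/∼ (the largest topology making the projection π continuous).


X/∼ = {[foxtrot], [golf=india], [hotel]}; |τ_Q| = 3.

Equivalence classes: [foxtrot], [golf=india], [hotel].
Quotient map π: X → X/∼ sends foxtrot ↦ [foxtrot], golf ↦ [golf=india], hotel ↦ [hotel], india ↦ [golf=india].
For each subset V ⊆ X/∼, compute π^{-1}(V) ⊆ X and check whether π^{-1}(V) ∈ τ. V is open in τ_Q iff π^{-1}(V) ∈ τ.
  V = {}: π^{-1}(V) = ∅ ∈ τ ✓.
  V = {[foxtrot]}: π^{-1}(V) = {foxtrot} ∉ τ ✗.
  V = {[golf=india]}: π^{-1}(V) = {golf, india} ∉ τ ✗.
  V = {[foxtrot], [golf=india]}: π^{-1}(V) = {foxtrot, golf, india} ∉ τ ✗.
  V = {[hotel]}: π^{-1}(V) = {hotel} ∉ τ ✗.
  V = {[foxtrot], [hotel]}: π^{-1}(V) = {foxtrot, hotel} ∉ τ ✗.
  V = {[golf=india], [hotel]}: π^{-1}(V) = {golf, hotel, india} ∈ τ ✓.
  V = {[foxtrot], [golf=india], [hotel]}: π^{-1}(V) = {foxtrot, golf, hotel, india} ∈ τ ✓.
Open sets in the quotient: τ_Q = {{}, {[golf=india], [hotel]}, {[foxtrot], [golf=india], [hotel]}} (3 elements).


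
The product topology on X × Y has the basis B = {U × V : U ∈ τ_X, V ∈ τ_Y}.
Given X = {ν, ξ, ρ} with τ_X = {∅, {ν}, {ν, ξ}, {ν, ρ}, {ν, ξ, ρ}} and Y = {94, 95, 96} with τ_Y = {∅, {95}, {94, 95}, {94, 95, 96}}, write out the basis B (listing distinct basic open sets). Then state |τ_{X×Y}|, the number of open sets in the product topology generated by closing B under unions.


Basis B = {∅ × ∅, {ν} × {95}, {ν} × {94, 95}, {ν, ξ} × {95}, {ν, ρ} × {95}, {ν} × {94, 95, 96}, {ν, ξ, ρ} × {95}, {ν, ξ} × {94, 95}, {ν, ρ} × {94, 95}, {ν, ξ} × {94, 95, 96}, {ν, ρ} × {94, 95, 96}, {ν, ξ, ρ} × {94, 95}, {ν, ξ, ρ} × {94, 95, 96}}; |τ_{X×Y}| = 30.

Enumerate products U × V with U ∈ τ_X, V ∈ τ_Y (deduplicated):
  ∅ × ∅ = {} (∅)
  {ν} × {95} = {(ν,95)}
  {ν} × {94, 95} = {(ν,94), (ν,95)}
  {ν, ξ} × {95} = {(ν,95), (ξ,95)}
  {ν, ρ} × {95} = {(ν,95), (ρ,95)}
  {ν} × {94, 95, 96} = {(ν,94), (ν,95), (ν,96)}
  {ν, ξ, ρ} × {95} = {(ν,95), (ξ,95), (ρ,95)}
  {ν, ξ} × {94, 95} = {(ν,94), (ν,95), (ξ,94), (ξ,95)}
  {ν, ρ} × {94, 95} = {(ν,94), (ν,95), (ρ,94), (ρ,95)}
  {ν, ξ} × {94, 95, 96} = {(ν,94), (ν,95), (ν,96), (ξ,94), (ξ,95), (ξ,96)}
  {ν, ρ} × {94, 95, 96} = {(ν,94), (ν,95), (ν,96), (ρ,94), (ρ,95), (ρ,96)}
  {ν, ξ, ρ} × {94, 95} = {(ν,94), (ν,95), (ξ,94), (ξ,95), (ρ,94), (ρ,95)}
  {ν, ξ, ρ} × {94, 95, 96} = {(ν,94), (ν,95), (ν,96), (ξ,94), (ξ,95), (ξ,96), (ρ,94), (ρ,95), (ρ,96)}
These 13 distinct sets form the basis B.
Close under arbitrary unions to get τ_{X×Y}; counting gives |τ_{X×Y}| = 30.


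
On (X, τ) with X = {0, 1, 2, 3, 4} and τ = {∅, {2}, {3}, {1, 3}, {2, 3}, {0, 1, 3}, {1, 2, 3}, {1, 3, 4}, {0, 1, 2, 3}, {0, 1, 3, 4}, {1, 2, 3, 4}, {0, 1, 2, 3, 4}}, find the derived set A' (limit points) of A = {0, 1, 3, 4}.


A' = {0, 1, 4}

For each x ∈ X, list the open sets U ∈ τ with x ∈ U, then check whether U ∩ (A ∖ {x}) ≠ ∅ for every such U.
  x = 0: opens ∋ x are {0, 1, 3}, {0, 1, 2, 3}, {0, 1, 3, 4}, {0, 1, 2, 3, 4}; each meets A ∖ {0}, so x IS a limit point.
  x = 1: opens ∋ x are {1, 3}, {0, 1, 3}, {1, 2, 3}, {1, 3, 4}, {0, 1, 2, 3}, {0, 1, 3, 4}, {1, 2, 3, 4}, {0, 1, 2, 3, 4}; each meets A ∖ {1}, so x IS a limit point.
  x = 2: open {2} ∋ x has {2} ∩ (A ∖ {2}) = ∅, so x is NOT a limit point.
  x = 3: open {3} ∋ x has {3} ∩ (A ∖ {3}) = ∅, so x is NOT a limit point.
  x = 4: opens ∋ x are {1, 3, 4}, {0, 1, 3, 4}, {1, 2, 3, 4}, {0, 1, 2, 3, 4}; each meets A ∖ {4}, so x IS a limit point.
Collecting: A' = {0, 1, 4}.


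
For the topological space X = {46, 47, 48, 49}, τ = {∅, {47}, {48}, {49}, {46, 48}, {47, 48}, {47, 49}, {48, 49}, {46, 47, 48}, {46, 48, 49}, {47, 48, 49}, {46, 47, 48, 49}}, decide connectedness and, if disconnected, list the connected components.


(X, τ) is disconnected; components = [{47}, {49}, {46, 48}].

Find clopen sets (U ∈ τ with X ∖ U ∈ τ):
  U = ∅, X ∖ U = {46, 47, 48, 49} — both open, so U is clopen.
  U = {47}, X ∖ U = {46, 48, 49} — both open, so U is clopen.
  U = {49}, X ∖ U = {46, 47, 48} — both open, so U is clopen.
  U = {46, 48}, X ∖ U = {47, 49} — both open, so U is clopen.
  U = {47, 49}, X ∖ U = {46, 48} — both open, so U is clopen.
  U = {46, 47, 48}, X ∖ U = {49} — both open, so U is clopen.
  U = {46, 48, 49}, X ∖ U = {47} — both open, so U is clopen.
  U = {46, 47, 48, 49}, X ∖ U = ∅ — both open, so U is clopen.
Nontrivial clopen(s) exist: e.g. {46, 48, 49}. So (X, τ) is disconnected.
Compute connected components by grouping points that agree on all clopens:
  component: {47}
  component: {49}
  component: {46, 48}


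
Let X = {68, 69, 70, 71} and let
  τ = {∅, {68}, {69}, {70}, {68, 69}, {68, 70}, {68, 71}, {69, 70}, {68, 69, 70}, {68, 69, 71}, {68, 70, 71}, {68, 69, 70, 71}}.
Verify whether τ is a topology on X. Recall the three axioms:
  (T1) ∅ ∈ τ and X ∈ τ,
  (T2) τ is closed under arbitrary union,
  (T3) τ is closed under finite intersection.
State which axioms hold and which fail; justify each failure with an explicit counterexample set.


τ IS a topology on X.

Axiom (T1): ∅ ∈ τ? Yes; X ∈ τ? Yes.
Axiom (T2/T3): check pairwise unions and intersections of members of τ.
All pairwise intersections and unions checked — each lies in τ. Therefore τ satisfies (T1), (T2), (T3): it IS a topology on X.


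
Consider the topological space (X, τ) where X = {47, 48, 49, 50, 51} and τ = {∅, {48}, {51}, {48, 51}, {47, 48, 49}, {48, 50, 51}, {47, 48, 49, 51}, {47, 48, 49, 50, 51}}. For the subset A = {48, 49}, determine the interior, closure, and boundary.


int(A) = {48}, cl(A) = {47, 48, 49, 50}, ∂A = {47, 49, 50}.

Closed sets in (X, τ) are complements of opens:
  closed(X, τ) = {∅, {50}, {47, 49}, {50, 51}, {47, 49, 50}, {47, 48, 49, 50}, {47, 49, 50, 51}, {47, 48, 49, 50, 51}}.
int(A) = ⋃ {U ∈ τ : U ⊆ A}. Opens contained in A: ∅, {48}.
Taking the union of these: int(A) = {48}.
cl(A) = ⋂ {C closed : A ⊆ C}. Closed sets containing A: {47, 48, 49, 50}, {47, 48, 49, 50, 51}.
Intersecting these: cl(A) = {47, 48, 49, 50}.
∂A = cl(A) ∖ int(A) = {47, 48, 49, 50} ∖ {48} = {47, 49, 50}.


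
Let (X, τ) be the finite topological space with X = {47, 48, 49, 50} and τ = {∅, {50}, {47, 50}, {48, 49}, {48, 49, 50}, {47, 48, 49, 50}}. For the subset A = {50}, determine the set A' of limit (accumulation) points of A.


A' = {47}

For each x ∈ X, list the open sets U ∈ τ with x ∈ U, then check whether U ∩ (A ∖ {x}) ≠ ∅ for every such U.
  x = 47: opens ∋ x are {47, 50}, {47, 48, 49, 50}; each meets A ∖ {47}, so x IS a limit point.
  x = 48: open {48, 49} ∋ x has {48, 49} ∩ (A ∖ {48}) = ∅, so x is NOT a limit point.
  x = 49: open {48, 49} ∋ x has {48, 49} ∩ (A ∖ {49}) = ∅, so x is NOT a limit point.
  x = 50: open {50} ∋ x has {50} ∩ (A ∖ {50}) = ∅, so x is NOT a limit point.
Collecting: A' = {47}.


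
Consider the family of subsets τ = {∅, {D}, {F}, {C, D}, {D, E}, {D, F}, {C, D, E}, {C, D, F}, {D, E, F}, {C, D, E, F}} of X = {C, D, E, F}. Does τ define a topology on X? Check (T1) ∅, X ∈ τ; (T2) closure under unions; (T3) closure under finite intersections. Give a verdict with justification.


τ IS a topology on X.

Axiom (T1): ∅ ∈ τ? Yes; X ∈ τ? Yes.
Axiom (T2/T3): check pairwise unions and intersections of members of τ.
All pairwise intersections and unions checked — each lies in τ. Therefore τ satisfies (T1), (T2), (T3): it IS a topology on X.


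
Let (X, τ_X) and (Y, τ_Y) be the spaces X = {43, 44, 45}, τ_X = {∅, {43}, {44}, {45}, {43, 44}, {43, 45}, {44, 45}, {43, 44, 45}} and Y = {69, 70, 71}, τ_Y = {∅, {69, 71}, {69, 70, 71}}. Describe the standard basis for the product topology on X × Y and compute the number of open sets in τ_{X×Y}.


Basis B = {∅ × ∅, {43} × {69, 71}, {44} × {69, 71}, {45} × {69, 71}, {43} × {69, 70, 71}, {44} × {69, 70, 71}, {45} × {69, 70, 71}, {43, 44} × {69, 71}, {43, 45} × {69, 71}, {44, 45} × {69, 71}, {43, 44} × {69, 70, 71}, {43, 45} × {69, 70, 71}, {43, 44, 45} × {69, 71}, {44, 45} × {69, 70, 71}, {43, 44, 45} × {69, 70, 71}}; |τ_{X×Y}| = 27.

Enumerate products U × V with U ∈ τ_X, V ∈ τ_Y (deduplicated):
  ∅ × ∅ = {} (∅)
  {43} × {69, 71} = {(43,69), (43,71)}
  {44} × {69, 71} = {(44,69), (44,71)}
  {45} × {69, 71} = {(45,69), (45,71)}
  {43} × {69, 70, 71} = {(43,69), (43,70), (43,71)}
  {44} × {69, 70, 71} = {(44,69), (44,70), (44,71)}
  {45} × {69, 70, 71} = {(45,69), (45,70), (45,71)}
  {43, 44} × {69, 71} = {(43,69), (43,71), (44,69), (44,71)}
  {43, 45} × {69, 71} = {(43,69), (43,71), (45,69), (45,71)}
  {44, 45} × {69, 71} = {(44,69), (44,71), (45,69), (45,71)}
  {43, 44} × {69, 70, 71} = {(43,69), (43,70), (43,71), (44,69), (44,70), (44,71)}
  {43, 45} × {69, 70, 71} = {(43,69), (43,70), (43,71), (45,69), (45,70), (45,71)}
  {43, 44, 45} × {69, 71} = {(43,69), (43,71), (44,69), (44,71), (45,69), (45,71)}
  {44, 45} × {69, 70, 71} = {(44,69), (44,70), (44,71), (45,69), (45,70), (45,71)}
  {43, 44, 45} × {69, 70, 71} = {(43,69), (43,70), (43,71), (44,69), (44,70), (44,71), (45,69), (45,70), (45,71)}
These 15 distinct sets form the basis B.
Close under arbitrary unions to get τ_{X×Y}; counting gives |τ_{X×Y}| = 27.
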